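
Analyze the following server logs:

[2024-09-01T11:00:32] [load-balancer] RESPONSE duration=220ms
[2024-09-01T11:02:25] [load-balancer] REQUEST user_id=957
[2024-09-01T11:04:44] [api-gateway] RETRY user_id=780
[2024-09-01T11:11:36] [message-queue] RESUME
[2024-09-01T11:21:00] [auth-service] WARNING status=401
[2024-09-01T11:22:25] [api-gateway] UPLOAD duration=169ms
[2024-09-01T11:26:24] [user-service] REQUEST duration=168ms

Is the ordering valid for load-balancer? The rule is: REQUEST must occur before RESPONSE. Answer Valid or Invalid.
Invalid

To validate ordering:

1. Required order: REQUEST → RESPONSE
2. Rule: REQUEST must occur before RESPONSE
3. Check actual order of events for load-balancer
4. Result: Invalid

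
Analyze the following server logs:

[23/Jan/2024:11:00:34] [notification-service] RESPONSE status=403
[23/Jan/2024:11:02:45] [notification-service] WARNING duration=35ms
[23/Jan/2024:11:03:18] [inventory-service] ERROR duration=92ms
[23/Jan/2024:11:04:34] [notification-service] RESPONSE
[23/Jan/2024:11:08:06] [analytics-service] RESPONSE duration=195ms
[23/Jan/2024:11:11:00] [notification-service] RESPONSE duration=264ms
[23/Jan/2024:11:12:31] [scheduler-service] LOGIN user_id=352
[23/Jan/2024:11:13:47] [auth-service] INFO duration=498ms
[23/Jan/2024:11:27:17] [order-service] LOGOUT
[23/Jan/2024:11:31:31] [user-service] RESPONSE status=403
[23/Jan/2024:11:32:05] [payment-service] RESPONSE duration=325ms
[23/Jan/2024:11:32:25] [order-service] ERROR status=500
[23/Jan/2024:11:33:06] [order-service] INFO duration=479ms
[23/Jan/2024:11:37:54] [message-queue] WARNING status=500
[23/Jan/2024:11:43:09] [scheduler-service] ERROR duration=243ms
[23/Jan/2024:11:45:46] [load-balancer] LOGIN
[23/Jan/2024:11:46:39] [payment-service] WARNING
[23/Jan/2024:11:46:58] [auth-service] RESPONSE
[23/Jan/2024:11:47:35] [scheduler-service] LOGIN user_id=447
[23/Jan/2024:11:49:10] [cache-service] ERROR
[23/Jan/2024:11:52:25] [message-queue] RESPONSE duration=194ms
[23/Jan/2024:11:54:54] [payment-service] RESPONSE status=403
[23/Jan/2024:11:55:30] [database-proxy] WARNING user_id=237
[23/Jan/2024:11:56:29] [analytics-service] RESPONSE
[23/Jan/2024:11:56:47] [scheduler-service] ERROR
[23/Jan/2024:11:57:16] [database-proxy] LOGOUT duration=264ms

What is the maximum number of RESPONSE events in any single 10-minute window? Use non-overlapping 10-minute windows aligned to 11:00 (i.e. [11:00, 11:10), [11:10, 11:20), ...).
3

To find the burst window:

1. Divide the log period into non-overlapping 10-minute windows starting at 11:00
2. Count RESPONSE events in each window
3. Find the window with maximum count
4. Maximum events in a window: 3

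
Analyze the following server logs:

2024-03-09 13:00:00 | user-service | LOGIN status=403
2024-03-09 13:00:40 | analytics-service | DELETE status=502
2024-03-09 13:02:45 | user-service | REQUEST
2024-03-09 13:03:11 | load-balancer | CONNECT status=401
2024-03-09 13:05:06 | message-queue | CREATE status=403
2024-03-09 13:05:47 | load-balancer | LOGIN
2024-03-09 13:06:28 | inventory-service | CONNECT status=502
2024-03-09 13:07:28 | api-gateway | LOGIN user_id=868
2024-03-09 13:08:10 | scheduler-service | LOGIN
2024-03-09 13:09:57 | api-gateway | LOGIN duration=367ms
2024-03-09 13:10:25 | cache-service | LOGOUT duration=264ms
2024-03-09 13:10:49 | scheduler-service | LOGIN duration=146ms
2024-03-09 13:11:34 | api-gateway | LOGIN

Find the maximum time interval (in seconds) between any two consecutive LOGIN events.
347

To find the longest gap:

1. Extract all LOGIN events in chronological order
2. Calculate time differences between consecutive events
3. Find the maximum difference
4. Longest gap: 347 seconds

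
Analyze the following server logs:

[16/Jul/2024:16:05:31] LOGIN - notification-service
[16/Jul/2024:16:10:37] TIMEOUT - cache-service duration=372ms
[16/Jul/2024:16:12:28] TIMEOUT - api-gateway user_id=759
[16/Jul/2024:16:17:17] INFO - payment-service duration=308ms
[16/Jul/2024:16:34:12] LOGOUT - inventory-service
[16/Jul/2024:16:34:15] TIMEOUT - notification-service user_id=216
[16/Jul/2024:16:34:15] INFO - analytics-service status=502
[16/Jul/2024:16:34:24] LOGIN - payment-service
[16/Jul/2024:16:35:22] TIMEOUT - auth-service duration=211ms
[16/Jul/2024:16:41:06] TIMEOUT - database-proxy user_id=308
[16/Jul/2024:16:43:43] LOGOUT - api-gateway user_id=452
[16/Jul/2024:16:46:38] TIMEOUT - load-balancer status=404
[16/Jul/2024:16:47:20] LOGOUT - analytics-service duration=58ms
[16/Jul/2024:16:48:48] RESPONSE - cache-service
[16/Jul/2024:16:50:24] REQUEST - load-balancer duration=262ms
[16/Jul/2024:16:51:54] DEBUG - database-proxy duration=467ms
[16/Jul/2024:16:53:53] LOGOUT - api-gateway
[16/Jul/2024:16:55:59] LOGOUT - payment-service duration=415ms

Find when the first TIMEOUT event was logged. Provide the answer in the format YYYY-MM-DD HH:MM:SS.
2024-07-16 16:10:37

To find the first event:

1. Filter for all TIMEOUT events
2. Sort by timestamp
3. Select the first one
4. Timestamp: 2024-07-16 16:10:37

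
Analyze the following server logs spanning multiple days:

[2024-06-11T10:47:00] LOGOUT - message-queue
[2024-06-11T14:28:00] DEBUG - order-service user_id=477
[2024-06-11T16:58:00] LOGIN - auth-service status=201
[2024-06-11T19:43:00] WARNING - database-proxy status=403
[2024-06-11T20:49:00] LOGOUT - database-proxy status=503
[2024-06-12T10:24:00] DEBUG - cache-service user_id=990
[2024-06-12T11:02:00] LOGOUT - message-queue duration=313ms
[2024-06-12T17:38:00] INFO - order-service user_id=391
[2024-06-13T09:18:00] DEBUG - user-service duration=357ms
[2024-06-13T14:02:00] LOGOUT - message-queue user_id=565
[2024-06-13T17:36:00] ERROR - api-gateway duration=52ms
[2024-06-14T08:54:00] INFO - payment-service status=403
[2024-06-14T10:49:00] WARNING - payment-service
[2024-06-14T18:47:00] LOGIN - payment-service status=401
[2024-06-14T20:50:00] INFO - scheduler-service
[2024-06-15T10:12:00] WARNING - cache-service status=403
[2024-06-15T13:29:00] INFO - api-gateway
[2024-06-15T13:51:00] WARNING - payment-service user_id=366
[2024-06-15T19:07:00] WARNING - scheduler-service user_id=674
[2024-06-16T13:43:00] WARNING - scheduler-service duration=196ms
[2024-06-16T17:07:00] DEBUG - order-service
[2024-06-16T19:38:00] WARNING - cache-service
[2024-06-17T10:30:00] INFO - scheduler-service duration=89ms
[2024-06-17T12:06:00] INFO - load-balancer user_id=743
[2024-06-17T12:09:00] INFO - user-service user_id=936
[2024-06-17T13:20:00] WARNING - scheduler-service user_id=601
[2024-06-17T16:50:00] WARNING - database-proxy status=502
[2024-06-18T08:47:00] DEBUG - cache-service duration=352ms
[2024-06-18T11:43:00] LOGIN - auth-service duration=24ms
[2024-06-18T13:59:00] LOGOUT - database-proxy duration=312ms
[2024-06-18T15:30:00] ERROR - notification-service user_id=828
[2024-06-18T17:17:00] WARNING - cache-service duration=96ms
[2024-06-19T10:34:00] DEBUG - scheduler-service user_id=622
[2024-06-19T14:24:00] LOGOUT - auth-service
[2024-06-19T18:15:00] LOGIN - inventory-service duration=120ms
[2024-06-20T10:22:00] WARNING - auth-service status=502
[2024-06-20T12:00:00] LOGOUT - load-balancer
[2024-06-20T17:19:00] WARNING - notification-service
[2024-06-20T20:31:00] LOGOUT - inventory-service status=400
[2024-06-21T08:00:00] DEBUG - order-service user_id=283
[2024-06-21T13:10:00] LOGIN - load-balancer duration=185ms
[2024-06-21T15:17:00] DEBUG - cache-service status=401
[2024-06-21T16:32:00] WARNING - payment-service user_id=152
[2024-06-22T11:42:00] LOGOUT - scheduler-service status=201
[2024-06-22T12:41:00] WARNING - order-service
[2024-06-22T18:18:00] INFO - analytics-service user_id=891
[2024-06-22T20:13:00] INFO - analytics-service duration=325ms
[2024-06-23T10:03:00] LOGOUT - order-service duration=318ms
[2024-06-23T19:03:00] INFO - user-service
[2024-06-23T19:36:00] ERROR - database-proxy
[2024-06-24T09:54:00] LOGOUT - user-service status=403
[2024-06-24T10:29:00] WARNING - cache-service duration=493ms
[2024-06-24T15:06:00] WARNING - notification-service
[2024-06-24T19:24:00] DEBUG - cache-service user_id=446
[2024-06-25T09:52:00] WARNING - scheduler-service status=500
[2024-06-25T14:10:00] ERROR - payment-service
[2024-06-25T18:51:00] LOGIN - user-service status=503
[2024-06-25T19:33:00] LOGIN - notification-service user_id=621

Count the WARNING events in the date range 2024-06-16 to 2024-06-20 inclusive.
7

To filter by date range:

1. Date range: 2024-06-16 through 2024-06-20, both dates inclusive
2. Filter for WARNING events whose date falls in this range
3. Count matching events: 7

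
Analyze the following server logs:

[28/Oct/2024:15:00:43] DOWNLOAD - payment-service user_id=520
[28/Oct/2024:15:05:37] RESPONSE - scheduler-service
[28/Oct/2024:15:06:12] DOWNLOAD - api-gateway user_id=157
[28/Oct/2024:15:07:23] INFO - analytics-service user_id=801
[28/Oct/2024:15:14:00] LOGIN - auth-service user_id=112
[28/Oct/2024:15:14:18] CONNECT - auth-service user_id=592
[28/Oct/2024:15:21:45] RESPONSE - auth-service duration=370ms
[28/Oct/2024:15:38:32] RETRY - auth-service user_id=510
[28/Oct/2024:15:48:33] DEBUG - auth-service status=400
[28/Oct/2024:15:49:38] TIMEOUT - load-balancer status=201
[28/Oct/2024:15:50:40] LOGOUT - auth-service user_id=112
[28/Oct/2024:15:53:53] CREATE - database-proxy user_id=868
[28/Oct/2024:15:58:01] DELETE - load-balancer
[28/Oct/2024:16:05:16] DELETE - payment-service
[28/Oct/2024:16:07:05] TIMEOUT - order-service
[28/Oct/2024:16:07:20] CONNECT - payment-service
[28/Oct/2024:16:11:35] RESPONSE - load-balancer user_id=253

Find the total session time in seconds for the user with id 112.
2200

To calculate session duration:

1. Find LOGIN event for user_id=112: 28/Oct/2024:15:14:00
2. Find LOGOUT event for user_id=112: 28/Oct/2024:15:50:40
3. Session duration: 28/Oct/2024:15:50:40 - 28/Oct/2024:15:14:00 = 2200 seconds (36 minutes)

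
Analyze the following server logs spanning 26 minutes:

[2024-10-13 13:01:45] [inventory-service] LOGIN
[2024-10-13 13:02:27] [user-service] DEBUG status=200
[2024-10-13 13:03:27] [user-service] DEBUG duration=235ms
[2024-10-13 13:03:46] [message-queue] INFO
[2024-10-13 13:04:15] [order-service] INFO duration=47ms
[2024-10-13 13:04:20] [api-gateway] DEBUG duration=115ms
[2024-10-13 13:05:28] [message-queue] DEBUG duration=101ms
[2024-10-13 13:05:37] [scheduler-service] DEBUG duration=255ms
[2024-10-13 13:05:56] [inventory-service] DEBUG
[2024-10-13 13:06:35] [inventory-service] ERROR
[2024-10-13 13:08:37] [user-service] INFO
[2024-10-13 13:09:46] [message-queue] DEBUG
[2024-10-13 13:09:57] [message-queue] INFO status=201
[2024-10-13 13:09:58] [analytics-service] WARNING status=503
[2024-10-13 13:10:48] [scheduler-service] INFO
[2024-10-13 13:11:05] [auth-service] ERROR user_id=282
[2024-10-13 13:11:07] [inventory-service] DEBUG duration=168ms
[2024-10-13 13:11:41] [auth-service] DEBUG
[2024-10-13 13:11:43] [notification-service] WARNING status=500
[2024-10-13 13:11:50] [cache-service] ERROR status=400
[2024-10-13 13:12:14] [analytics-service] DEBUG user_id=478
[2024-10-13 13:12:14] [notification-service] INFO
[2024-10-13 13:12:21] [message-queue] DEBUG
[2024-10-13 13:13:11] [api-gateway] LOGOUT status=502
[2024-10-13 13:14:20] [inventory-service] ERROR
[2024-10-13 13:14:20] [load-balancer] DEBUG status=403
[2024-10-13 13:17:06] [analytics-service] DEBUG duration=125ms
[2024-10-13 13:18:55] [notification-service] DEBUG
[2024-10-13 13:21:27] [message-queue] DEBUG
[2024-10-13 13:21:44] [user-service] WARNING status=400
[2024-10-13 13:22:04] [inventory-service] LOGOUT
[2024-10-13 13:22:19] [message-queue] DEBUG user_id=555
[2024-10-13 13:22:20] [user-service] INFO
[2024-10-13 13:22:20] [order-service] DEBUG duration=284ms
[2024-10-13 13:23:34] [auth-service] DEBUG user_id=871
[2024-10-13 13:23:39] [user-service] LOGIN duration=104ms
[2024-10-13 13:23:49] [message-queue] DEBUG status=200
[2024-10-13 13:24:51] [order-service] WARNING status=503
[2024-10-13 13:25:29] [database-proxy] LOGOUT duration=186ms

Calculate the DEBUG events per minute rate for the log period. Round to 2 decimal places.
0.73

To calculate the rate:

1. Count total DEBUG events: 19
2. Total time period: 26 minutes
3. Rate = 19 / 26 = 0.73 events per minute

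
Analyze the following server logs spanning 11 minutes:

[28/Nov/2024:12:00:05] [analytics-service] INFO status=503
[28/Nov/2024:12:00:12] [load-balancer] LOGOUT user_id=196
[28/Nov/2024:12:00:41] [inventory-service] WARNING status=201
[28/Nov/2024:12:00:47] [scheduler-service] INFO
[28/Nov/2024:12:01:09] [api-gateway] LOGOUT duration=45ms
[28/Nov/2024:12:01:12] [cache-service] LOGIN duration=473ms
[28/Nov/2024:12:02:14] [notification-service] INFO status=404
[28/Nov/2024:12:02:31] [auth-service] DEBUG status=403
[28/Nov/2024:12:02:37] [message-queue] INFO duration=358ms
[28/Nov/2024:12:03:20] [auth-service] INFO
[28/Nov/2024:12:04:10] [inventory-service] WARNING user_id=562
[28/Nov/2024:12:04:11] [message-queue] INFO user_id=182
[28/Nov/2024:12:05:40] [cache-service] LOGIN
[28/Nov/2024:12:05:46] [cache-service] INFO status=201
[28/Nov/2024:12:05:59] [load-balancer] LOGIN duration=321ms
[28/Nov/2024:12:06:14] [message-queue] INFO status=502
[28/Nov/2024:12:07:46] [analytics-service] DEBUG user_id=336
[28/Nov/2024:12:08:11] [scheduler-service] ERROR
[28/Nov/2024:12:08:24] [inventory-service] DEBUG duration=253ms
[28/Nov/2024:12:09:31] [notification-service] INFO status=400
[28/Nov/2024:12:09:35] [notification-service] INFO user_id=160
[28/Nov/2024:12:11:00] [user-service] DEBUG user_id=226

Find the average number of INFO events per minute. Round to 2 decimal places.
0.91

To calculate the rate:

1. Count total INFO events: 10
2. Total time period: 11 minutes
3. Rate = 10 / 11 = 0.91 events per minute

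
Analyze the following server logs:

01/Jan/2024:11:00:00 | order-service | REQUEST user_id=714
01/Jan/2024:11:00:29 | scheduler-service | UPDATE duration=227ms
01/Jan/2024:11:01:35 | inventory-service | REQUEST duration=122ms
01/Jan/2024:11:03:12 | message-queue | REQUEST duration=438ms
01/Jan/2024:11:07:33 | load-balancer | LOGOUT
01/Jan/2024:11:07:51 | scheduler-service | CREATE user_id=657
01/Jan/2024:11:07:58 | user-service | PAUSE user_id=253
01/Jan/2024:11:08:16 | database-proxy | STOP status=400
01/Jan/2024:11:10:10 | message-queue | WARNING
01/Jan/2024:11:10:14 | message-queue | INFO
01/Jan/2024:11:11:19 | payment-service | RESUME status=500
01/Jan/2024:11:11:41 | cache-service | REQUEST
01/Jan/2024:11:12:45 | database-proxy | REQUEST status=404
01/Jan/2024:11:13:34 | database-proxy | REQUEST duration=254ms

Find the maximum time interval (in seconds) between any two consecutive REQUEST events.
509

To find the longest gap:

1. Extract all REQUEST events in chronological order
2. Calculate time differences between consecutive events
3. Find the maximum difference
4. Longest gap: 509 seconds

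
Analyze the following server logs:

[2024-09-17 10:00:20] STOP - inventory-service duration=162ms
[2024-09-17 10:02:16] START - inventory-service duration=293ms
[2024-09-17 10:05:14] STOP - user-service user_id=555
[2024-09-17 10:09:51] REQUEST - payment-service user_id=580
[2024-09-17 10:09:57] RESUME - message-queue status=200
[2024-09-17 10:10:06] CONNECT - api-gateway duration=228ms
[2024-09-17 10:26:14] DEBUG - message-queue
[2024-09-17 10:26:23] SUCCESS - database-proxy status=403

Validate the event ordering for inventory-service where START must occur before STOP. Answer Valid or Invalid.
Invalid

To validate ordering:

1. Required order: START → STOP
2. Rule: START must occur before STOP
3. Check actual order of events for inventory-service
4. Result: Invalid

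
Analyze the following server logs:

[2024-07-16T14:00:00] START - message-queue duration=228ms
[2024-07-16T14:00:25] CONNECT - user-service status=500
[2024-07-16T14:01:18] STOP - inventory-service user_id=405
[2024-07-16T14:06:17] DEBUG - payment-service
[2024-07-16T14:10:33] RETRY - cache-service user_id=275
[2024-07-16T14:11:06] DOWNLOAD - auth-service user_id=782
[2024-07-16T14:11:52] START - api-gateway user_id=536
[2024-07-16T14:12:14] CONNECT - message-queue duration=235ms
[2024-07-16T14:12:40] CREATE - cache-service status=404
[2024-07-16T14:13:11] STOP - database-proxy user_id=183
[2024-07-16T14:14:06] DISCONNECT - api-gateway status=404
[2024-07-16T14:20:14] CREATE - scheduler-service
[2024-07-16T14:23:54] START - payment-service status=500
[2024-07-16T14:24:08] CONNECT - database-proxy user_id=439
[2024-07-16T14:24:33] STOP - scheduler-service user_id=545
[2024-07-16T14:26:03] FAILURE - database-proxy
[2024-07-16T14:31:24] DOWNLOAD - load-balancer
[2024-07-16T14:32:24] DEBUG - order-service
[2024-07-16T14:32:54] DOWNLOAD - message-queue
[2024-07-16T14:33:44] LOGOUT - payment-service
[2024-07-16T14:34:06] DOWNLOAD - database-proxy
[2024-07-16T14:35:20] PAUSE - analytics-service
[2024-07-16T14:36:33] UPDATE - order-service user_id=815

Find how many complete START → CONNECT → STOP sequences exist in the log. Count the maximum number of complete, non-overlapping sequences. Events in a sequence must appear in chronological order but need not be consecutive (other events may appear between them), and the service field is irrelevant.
3

To count sequences:

1. Look for pattern: START → CONNECT → STOP
2. Greedily scan the log in chronological order, matching each sequence element in turn (ignoring service)
3. Each time the full pattern completes, increment the count and restart matching from the next event
4. Complete non-overlapping sequences found: 3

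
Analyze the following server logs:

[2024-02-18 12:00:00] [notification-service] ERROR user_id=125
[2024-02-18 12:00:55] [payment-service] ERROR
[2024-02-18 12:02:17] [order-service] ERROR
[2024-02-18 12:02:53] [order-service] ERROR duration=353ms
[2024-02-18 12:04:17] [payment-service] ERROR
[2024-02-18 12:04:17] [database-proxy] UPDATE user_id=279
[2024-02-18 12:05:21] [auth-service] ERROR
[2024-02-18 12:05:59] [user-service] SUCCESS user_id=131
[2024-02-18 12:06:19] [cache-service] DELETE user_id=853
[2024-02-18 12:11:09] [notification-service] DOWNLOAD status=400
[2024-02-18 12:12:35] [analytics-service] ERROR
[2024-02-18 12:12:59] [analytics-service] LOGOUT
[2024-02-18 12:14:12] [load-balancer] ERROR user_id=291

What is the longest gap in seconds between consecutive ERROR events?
434

To find the longest gap:

1. Extract all ERROR events in chronological order
2. Calculate time differences between consecutive events
3. Find the maximum difference
4. Longest gap: 434 seconds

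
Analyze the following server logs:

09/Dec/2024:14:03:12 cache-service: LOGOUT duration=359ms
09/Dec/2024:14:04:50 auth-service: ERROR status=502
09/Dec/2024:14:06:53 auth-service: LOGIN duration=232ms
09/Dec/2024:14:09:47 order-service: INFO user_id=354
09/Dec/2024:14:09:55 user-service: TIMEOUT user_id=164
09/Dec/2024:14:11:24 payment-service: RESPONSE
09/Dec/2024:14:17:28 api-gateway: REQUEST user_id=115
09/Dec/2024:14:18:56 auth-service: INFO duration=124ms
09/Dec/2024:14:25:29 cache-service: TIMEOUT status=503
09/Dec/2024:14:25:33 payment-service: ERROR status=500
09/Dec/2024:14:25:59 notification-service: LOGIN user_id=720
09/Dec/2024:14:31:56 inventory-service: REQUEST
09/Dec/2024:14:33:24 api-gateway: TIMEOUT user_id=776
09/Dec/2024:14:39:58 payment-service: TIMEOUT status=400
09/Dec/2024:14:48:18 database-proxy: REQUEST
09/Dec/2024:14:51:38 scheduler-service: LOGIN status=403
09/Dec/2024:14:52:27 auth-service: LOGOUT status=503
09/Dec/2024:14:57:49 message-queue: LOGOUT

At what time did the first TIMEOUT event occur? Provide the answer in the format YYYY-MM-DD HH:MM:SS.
2024-12-09 14:09:55

To find the first event:

1. Filter for all TIMEOUT events
2. Sort by timestamp
3. Select the first one
4. Timestamp: 2024-12-09 14:09:55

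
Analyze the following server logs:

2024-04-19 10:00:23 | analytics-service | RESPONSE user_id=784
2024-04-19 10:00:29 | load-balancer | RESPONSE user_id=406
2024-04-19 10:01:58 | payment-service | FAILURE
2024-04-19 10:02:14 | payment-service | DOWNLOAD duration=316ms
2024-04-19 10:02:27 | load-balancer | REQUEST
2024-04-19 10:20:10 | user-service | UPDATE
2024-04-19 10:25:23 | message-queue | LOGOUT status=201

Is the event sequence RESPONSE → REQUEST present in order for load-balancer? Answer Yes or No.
Yes

To verify sequence order:

1. Find all events in sequence RESPONSE → REQUEST for load-balancer
2. Extract their timestamps
3. Check if timestamps are in ascending order
4. Result: Yes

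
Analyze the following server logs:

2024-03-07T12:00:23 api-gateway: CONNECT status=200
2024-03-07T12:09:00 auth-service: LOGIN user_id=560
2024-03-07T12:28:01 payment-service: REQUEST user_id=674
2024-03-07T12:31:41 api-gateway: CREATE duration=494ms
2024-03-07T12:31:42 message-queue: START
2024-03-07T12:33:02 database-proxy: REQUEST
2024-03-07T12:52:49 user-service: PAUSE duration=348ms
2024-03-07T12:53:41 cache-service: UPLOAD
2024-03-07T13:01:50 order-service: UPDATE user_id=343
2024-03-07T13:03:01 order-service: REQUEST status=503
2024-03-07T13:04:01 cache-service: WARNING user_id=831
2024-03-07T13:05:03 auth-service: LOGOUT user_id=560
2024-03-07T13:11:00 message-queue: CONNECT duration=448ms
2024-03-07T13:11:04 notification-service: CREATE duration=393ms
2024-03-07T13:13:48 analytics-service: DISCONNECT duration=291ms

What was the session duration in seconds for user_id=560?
3363

To calculate session duration:

1. Find LOGIN event for user_id=560: 2024-03-07T12:09:00
2. Find LOGOUT event for user_id=560: 2024-03-07T13:05:03
3. Session duration: 2024-03-07T13:05:03 - 2024-03-07T12:09:00 = 3363 seconds (56 minutes)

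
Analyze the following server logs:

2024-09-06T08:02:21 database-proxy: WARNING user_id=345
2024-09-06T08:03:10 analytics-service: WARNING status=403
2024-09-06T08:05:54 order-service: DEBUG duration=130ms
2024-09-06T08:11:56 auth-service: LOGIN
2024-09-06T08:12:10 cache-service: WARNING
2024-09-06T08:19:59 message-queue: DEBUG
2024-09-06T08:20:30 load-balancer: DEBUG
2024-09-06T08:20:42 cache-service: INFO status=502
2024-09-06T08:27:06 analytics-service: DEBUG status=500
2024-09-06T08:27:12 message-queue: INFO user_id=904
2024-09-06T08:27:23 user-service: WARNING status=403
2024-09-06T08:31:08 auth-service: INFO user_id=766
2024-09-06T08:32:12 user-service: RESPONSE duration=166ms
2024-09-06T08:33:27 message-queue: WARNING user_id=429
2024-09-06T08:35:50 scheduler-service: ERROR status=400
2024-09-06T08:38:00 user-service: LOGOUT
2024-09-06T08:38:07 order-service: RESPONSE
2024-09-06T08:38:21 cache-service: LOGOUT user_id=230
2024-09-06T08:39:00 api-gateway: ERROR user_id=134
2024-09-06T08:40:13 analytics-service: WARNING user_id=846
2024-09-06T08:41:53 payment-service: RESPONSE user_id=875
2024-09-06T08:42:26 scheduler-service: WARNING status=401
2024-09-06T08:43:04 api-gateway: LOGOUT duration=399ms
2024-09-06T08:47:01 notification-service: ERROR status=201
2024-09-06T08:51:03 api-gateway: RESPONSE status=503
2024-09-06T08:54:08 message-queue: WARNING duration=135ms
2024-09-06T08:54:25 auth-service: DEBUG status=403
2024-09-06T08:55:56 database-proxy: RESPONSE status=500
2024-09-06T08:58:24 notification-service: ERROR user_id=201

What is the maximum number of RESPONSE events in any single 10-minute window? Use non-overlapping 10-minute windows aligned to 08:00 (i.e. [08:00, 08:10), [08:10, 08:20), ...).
2

To find the burst window:

1. Divide the log period into non-overlapping 10-minute windows starting at 08:00
2. Count RESPONSE events in each window
3. Find the window with maximum count
4. Maximum events in a window: 2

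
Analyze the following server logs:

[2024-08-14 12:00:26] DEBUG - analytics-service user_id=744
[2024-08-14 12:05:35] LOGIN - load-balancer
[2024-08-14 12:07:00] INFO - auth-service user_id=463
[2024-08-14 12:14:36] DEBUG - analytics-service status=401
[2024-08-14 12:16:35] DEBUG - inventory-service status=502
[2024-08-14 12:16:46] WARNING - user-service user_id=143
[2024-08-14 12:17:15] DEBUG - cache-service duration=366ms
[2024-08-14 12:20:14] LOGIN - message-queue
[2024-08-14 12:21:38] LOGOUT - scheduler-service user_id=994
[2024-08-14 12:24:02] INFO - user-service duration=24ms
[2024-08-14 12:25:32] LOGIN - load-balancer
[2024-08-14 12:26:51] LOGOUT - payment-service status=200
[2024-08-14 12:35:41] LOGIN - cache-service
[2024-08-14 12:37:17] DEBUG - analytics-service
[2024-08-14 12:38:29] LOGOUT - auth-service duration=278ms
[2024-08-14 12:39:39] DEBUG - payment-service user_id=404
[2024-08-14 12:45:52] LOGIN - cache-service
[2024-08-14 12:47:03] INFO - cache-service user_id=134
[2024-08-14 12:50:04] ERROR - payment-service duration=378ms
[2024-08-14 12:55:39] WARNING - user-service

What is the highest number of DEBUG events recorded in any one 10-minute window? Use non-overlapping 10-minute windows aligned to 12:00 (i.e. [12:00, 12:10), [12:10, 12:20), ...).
3

To find the burst window:

1. Divide the log period into non-overlapping 10-minute windows starting at 12:00
2. Count DEBUG events in each window
3. Find the window with maximum count
4. Maximum events in a window: 3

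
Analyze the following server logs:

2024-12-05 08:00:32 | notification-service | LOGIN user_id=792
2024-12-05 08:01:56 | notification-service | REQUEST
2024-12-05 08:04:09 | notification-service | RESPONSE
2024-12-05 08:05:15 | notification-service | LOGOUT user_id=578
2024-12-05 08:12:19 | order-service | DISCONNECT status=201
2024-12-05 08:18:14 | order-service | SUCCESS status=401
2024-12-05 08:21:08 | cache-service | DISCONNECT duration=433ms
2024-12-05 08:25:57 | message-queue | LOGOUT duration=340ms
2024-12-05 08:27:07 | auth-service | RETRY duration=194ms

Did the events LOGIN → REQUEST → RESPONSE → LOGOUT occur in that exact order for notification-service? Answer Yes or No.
Yes

To verify sequence order:

1. Find all events in sequence LOGIN → REQUEST → RESPONSE → LOGOUT for notification-service
2. Extract their timestamps
3. Check if timestamps are in ascending order
4. Result: Yes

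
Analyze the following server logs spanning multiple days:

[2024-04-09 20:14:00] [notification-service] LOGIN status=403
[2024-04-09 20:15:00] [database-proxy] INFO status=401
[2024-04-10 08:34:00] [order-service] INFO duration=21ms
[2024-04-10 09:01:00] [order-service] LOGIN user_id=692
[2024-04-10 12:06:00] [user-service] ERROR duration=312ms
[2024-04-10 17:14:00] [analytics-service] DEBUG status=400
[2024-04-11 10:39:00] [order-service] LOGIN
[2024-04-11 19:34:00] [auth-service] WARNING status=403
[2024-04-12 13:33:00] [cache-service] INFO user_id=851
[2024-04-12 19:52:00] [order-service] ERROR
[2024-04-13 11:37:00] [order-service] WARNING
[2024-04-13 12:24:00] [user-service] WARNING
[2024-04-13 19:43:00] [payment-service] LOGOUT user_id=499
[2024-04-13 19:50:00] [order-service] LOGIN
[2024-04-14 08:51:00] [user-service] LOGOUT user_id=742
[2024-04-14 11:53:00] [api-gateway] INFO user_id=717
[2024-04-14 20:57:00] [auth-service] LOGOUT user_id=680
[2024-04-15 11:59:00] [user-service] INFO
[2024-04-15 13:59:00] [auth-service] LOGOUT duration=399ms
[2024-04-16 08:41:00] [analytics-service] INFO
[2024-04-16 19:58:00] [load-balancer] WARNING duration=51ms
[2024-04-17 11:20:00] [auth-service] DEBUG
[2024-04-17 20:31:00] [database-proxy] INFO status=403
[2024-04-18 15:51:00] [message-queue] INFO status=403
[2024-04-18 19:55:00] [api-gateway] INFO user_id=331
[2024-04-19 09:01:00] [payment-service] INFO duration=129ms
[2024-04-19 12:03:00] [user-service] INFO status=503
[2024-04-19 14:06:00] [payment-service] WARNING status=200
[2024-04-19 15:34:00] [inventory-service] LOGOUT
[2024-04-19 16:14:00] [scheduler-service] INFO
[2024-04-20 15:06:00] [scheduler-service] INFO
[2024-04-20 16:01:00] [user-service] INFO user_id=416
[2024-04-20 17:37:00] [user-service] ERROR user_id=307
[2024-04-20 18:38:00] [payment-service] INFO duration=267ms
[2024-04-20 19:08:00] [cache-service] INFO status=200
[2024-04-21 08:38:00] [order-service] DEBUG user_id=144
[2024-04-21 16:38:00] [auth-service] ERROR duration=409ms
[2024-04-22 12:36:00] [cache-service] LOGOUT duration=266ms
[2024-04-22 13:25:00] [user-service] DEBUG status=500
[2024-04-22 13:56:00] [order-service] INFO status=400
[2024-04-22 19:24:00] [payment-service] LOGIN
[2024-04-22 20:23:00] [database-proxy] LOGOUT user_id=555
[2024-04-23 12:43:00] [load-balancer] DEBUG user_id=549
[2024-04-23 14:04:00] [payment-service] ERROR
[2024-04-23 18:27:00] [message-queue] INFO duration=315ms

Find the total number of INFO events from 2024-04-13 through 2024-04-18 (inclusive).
6

To filter by date range:

1. Date range: 2024-04-13 through 2024-04-18, both dates inclusive
2. Filter for INFO events whose date falls in this range
3. Count matching events: 6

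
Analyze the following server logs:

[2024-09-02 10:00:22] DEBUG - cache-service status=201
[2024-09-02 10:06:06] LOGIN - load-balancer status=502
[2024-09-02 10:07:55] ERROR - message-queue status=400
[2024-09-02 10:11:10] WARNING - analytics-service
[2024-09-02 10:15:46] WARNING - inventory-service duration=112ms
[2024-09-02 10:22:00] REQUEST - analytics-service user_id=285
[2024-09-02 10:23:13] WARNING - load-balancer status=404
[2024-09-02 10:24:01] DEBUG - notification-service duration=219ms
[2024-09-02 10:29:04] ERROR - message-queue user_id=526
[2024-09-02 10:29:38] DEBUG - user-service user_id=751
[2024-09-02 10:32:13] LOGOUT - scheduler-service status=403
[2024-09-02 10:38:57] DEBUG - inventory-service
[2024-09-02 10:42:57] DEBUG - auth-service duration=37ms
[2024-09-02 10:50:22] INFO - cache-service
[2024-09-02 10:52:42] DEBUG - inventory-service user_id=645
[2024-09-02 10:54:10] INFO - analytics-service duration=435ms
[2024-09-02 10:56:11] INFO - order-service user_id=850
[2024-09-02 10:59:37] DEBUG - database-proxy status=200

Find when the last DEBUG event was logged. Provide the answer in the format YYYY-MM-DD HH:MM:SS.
2024-09-02 10:59:37

To find the last event:

1. Filter for all DEBUG events
2. Sort by timestamp
3. Select the last one
4. Timestamp: 2024-09-02 10:59:37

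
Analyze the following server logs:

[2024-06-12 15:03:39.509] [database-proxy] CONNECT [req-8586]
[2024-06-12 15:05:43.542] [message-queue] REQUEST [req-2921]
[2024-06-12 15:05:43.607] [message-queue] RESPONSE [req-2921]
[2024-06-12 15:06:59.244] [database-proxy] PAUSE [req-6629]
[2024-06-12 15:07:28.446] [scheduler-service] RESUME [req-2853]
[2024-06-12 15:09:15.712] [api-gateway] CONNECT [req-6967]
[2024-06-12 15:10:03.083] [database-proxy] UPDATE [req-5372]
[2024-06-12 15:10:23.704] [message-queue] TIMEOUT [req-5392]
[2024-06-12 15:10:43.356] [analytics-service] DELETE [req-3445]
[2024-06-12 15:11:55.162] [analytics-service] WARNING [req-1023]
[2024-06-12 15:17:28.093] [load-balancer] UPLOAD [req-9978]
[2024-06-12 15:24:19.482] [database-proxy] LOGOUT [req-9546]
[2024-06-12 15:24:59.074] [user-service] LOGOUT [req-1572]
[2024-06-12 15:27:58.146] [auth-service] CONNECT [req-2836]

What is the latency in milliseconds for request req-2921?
65

To calculate latency:

1. Find REQUEST with id req-2921: 2024-06-12 15:05:43.542
2. Find RESPONSE with id req-2921: 2024-06-12 15:05:43.607
3. Latency: 2024-06-12 15:05:43.607 - 2024-06-12 15:05:43.542 = 65ms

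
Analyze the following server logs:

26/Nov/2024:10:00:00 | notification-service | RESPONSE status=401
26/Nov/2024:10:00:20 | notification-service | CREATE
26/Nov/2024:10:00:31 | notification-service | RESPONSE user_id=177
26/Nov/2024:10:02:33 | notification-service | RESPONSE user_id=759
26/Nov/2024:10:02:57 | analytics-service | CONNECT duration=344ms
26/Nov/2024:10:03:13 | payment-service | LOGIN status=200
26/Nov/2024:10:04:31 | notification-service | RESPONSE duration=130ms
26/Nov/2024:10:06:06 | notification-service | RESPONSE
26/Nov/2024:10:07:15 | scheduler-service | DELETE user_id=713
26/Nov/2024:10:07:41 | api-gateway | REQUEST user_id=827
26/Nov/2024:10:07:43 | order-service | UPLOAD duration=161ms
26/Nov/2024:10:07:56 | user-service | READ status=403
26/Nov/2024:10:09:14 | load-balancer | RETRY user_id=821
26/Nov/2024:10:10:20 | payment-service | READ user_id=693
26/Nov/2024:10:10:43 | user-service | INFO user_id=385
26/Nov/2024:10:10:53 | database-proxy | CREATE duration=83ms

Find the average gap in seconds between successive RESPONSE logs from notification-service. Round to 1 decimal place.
91.5

To calculate average interval:

1. Find all RESPONSE events for notification-service in order
2. Calculate time gaps between consecutive events
3. Compute mean of gaps: 366 / 4 = 91.5 seconds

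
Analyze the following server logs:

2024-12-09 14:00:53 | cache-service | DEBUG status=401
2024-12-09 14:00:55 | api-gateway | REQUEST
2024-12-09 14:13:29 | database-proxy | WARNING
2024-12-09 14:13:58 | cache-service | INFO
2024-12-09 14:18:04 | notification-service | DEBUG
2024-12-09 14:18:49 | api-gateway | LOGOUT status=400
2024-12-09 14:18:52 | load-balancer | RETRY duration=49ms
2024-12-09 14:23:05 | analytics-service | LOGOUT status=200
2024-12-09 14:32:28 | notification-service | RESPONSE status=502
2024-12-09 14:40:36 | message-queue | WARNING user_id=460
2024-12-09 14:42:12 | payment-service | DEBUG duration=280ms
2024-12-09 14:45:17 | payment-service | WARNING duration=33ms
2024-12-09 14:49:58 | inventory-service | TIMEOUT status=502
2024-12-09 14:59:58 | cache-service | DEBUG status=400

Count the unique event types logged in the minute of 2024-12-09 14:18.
3

To count unique event types:

1. Filter events in the minute starting at 2024-12-09 14:18
2. Extract event types from matching entries
3. Count unique types: 3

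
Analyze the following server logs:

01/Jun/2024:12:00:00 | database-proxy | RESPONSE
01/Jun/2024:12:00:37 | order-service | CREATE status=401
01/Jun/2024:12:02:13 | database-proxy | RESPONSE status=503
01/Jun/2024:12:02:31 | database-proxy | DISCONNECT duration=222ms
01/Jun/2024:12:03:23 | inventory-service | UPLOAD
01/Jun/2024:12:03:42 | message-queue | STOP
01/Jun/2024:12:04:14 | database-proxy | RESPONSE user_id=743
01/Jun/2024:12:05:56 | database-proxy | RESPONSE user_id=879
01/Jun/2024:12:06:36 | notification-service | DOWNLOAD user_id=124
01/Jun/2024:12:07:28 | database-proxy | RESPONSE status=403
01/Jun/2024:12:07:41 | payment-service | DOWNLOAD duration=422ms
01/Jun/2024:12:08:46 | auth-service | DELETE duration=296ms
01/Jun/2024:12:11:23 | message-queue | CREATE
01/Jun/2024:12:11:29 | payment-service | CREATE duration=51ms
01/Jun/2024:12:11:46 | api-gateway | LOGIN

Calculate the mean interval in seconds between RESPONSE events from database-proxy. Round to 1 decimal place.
112.0

To calculate average interval:

1. Find all RESPONSE events for database-proxy in order
2. Calculate time gaps between consecutive events
3. Compute mean of gaps: 448 / 4 = 112.0 seconds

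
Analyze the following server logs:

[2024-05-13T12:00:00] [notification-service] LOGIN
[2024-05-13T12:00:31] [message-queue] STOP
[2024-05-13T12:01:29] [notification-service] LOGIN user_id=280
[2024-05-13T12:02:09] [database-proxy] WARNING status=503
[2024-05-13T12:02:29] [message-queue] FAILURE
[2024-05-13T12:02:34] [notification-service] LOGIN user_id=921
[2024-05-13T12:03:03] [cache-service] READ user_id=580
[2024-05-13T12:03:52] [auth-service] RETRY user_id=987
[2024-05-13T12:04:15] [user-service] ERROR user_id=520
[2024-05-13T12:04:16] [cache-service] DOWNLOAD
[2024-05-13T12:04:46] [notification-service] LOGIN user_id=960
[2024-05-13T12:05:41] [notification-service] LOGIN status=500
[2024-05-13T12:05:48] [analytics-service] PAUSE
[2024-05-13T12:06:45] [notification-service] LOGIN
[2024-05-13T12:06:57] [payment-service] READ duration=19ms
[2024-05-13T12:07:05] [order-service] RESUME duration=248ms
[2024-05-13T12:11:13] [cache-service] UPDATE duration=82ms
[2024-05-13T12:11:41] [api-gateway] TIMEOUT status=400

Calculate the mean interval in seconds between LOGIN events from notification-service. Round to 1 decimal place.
81.0

To calculate average interval:

1. Find all LOGIN events for notification-service in order
2. Calculate time gaps between consecutive events
3. Compute mean of gaps: 405 / 5 = 81.0 seconds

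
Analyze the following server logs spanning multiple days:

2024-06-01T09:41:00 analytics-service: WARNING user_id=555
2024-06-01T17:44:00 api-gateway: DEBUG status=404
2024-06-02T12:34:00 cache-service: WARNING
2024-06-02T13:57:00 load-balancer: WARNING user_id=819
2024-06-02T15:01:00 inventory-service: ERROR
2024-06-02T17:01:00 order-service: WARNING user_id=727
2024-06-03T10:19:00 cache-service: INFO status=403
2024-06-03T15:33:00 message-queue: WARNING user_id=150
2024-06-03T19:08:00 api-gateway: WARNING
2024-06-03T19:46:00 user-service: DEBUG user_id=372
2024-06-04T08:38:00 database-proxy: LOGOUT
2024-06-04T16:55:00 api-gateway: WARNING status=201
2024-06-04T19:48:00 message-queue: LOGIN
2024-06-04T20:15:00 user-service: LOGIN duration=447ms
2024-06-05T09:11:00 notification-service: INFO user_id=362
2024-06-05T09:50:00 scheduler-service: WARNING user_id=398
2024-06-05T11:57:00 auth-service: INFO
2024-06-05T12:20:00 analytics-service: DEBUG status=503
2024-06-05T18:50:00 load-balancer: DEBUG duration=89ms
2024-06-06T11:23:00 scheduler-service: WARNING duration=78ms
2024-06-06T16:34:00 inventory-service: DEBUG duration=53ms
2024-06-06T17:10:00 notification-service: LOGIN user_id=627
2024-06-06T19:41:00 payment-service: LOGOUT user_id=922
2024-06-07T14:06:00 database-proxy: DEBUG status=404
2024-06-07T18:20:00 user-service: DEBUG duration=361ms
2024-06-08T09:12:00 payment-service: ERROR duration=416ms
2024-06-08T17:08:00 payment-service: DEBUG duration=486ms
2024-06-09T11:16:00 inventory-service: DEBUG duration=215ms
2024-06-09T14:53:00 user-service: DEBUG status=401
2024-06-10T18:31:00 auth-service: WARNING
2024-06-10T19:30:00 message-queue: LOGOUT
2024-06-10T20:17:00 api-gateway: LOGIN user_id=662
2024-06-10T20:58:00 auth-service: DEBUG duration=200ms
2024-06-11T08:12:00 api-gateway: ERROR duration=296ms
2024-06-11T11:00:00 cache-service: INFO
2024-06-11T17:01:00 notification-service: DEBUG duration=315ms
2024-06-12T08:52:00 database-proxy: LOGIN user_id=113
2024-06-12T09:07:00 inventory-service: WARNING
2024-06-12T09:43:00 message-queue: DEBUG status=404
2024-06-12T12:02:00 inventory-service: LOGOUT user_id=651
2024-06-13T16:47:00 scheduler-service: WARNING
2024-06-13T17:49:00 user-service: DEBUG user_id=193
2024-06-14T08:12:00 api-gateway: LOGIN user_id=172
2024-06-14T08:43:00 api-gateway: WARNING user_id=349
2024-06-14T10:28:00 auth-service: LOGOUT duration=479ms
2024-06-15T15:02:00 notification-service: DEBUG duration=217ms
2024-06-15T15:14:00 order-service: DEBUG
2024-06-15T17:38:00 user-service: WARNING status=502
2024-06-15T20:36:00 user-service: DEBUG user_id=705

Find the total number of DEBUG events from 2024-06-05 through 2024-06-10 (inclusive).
9

To filter by date range:

1. Date range: 2024-06-05 through 2024-06-10, both dates inclusive
2. Filter for DEBUG events whose date falls in this range
3. Count matching events: 9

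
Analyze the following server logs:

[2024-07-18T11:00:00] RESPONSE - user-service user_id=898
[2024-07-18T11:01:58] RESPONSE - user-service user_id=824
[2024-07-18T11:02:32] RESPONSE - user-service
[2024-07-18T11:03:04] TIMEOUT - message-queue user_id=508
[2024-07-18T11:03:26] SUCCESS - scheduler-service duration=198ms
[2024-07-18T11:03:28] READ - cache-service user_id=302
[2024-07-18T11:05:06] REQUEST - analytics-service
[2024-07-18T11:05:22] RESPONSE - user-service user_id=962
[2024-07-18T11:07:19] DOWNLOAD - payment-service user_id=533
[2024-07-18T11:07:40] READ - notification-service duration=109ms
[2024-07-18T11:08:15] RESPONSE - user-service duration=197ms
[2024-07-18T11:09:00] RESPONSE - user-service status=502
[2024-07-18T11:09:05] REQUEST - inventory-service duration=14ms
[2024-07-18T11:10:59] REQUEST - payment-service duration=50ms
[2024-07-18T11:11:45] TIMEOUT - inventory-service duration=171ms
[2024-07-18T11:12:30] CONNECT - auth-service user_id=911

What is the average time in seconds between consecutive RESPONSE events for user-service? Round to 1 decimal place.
108.0

To calculate average interval:

1. Find all RESPONSE events for user-service in order
2. Calculate time gaps between consecutive events
3. Compute mean of gaps: 540 / 5 = 108.0 seconds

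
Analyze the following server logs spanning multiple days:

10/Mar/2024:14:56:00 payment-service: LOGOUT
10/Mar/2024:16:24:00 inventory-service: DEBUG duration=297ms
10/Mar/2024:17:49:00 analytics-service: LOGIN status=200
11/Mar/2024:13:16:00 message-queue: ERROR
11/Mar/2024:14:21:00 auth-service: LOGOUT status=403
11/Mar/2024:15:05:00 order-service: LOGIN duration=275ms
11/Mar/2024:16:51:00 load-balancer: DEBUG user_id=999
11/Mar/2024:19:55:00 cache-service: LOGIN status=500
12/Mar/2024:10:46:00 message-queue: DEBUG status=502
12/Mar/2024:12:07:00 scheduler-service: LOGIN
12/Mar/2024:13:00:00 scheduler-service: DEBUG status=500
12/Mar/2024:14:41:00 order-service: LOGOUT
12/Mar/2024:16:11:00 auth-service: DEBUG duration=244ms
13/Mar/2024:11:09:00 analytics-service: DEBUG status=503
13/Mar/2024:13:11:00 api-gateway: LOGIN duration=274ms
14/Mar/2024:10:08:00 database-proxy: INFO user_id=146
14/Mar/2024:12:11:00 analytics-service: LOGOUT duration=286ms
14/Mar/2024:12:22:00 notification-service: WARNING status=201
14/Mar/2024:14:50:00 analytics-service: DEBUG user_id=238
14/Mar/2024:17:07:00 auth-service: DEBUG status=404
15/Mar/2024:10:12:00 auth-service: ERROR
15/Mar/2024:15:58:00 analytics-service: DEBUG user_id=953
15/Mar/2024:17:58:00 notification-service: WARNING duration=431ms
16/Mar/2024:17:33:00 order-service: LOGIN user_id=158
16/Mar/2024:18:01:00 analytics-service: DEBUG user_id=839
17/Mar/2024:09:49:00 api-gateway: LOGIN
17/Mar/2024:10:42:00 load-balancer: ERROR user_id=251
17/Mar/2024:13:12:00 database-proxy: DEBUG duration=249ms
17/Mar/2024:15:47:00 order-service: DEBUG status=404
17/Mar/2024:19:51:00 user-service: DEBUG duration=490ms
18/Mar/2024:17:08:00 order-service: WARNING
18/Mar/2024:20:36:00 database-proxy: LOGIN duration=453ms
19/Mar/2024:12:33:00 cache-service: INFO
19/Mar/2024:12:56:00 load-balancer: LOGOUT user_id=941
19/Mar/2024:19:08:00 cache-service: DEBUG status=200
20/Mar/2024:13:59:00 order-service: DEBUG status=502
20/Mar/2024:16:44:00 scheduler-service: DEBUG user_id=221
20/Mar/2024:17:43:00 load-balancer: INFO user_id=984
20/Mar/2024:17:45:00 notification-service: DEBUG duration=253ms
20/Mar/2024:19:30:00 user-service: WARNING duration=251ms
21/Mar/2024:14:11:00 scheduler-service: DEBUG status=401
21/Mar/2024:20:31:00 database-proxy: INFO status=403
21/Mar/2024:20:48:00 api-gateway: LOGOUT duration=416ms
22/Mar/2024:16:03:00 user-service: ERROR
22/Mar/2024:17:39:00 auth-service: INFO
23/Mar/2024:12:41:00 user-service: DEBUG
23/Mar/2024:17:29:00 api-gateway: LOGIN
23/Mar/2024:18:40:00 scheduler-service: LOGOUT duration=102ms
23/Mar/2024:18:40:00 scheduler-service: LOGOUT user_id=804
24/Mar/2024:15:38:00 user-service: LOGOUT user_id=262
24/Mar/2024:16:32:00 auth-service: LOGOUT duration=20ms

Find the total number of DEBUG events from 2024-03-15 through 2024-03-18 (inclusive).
5

To filter by date range:

1. Date range: 2024-03-15 through 2024-03-18, both dates inclusive
2. Filter for DEBUG events whose date falls in this range
3. Count matching events: 5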